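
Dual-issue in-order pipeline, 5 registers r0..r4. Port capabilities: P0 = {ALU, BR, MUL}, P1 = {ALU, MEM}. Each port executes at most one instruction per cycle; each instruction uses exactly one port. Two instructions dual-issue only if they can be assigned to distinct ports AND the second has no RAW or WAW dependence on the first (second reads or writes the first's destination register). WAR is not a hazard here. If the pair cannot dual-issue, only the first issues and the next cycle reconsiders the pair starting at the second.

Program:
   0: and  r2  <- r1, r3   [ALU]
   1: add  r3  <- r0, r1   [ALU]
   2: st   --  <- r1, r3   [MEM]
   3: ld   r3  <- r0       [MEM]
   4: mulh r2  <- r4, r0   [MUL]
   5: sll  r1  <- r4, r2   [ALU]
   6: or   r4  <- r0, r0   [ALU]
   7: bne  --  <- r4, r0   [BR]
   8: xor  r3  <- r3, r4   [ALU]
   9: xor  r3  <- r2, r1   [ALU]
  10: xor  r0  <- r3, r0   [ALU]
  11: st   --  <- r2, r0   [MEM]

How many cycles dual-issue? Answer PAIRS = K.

  cy0 -> i0&i1 (and.ALU+add.ALU) 2-wide
  cy1 -> i2 (st.MEM) no-port MEM/MEM
  cy2 -> i3&i4 (ld.MEM+mulh.MUL) 2-wide
  cy3 -> i5&i6 (sll.ALU+or.ALU) 2-wide
  cy4 -> i7&i8 (bne.BR+xor.ALU) 2-wide
  cy5 -> i9 (xor.ALU) RAW r3
  cy6 -> i10 (xor.ALU) RAW r0
  cy7 -> i11 (st.MEM) tail

PAIRS = 4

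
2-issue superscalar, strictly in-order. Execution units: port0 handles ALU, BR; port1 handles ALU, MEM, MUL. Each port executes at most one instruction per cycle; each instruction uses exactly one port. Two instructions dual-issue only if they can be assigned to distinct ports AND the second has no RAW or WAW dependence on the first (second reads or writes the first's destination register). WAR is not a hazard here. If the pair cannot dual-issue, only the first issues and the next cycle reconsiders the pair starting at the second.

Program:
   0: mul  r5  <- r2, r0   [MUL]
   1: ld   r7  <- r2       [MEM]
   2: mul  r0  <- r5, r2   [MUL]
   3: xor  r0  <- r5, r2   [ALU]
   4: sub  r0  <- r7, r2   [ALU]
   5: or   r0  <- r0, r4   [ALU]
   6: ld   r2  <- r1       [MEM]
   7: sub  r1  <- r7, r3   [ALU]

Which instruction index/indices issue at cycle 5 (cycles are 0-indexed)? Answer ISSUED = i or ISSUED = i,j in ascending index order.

#0 head=0: mul i0 no-port MUL/MEM
#1 head=1: ld i1 no-port MEM/MUL
#2 head=2: mul i2 WAW r0
#3 head=3: xor i3 WAW r0
#4 head=4: sub i4 RAW+WAW r0
#5 head=5: or ld i5&i6 pair
#6 head=7: sub i7 tail

ISSUED = 5,6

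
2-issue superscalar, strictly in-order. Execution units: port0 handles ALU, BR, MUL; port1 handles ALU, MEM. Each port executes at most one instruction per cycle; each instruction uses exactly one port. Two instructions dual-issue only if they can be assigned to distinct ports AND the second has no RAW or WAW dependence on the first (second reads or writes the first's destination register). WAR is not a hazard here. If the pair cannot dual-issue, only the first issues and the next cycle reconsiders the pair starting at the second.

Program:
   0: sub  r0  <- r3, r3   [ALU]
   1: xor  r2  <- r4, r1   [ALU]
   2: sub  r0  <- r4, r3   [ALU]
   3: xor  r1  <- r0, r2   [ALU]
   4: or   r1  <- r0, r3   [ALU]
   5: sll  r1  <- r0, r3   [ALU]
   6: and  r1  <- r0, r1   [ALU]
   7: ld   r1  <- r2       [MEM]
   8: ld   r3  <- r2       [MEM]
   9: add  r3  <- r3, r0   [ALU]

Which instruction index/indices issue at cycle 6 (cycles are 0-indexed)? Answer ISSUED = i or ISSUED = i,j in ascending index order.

ISSUED = 7

[0] i0+i1  sub.ALU+xor.ALU  -- 2-wide
[1] i2  sub.ALU  -- RAW r0
[2] i3  xor.ALU  -- WAW r1
[3] i4  or.ALU  -- WAW r1
[4] i5  sll.ALU  -- RAW+WAW r1
[5] i6  and.ALU  -- WAW r1
[6] i7  ld.MEM  -- no-port MEM/MEM
[7] i8  ld.MEM  -- RAW+WAW r3
[8] i9  add.ALU  -- tail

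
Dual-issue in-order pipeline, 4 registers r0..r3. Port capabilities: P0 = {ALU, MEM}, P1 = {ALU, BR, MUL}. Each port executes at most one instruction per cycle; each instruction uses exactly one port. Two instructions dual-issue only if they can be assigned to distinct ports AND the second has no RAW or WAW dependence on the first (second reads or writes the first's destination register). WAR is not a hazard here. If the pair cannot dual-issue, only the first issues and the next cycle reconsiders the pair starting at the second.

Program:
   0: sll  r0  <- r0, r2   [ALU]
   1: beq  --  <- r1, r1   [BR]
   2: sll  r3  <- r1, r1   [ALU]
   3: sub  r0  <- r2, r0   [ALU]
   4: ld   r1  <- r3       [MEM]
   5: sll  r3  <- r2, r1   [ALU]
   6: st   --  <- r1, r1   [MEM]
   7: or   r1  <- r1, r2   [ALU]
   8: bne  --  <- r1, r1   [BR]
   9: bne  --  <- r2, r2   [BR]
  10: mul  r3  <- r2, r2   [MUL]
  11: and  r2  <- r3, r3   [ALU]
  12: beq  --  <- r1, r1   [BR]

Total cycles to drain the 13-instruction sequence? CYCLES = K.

[0] i0&i1  sll;beq  -- 2-wide
[1] i2&i3  sll;sub  -- 2-wide
[2] i4  ld  -- RAW r1
[3] i5&i6  sll;st  -- 2-wide
[4] i7  or  -- RAW r1
[5] i8  bne  -- no-port BR/BR
[6] i9  bne  -- no-port BR/MUL
[7] i10  mul  -- RAW r3
[8] i11&i12  and;beq  -- 2-wide

CYCLES = 9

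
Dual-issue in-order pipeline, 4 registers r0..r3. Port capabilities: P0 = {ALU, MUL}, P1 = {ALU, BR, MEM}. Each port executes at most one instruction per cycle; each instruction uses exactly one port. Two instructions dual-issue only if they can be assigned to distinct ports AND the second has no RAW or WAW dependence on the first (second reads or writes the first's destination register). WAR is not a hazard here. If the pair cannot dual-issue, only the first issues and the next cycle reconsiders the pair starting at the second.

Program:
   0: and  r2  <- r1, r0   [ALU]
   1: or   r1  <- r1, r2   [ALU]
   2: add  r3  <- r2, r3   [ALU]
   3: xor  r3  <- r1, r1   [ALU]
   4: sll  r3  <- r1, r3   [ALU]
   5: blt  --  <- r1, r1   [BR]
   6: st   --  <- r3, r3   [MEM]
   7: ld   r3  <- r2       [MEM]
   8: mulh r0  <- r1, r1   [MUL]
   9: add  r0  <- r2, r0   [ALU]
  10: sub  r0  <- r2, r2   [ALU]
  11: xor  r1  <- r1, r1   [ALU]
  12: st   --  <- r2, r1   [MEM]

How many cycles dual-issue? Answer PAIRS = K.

PAIRS = 4

[0] i0  and  -- RAW r2
[1] i1+i2  or add  -- 2-wide
[2] i3  xor  -- RAW+WAW r3
[3] i4+i5  sll blt  -- 2-wide
[4] i6  st  -- no-port MEM/MEM
[5] i7+i8  ld mulh  -- 2-wide
[6] i9  add  -- WAW r0
[7] i10+i11  sub xor  -- 2-wide
[8] i12  st  -- tail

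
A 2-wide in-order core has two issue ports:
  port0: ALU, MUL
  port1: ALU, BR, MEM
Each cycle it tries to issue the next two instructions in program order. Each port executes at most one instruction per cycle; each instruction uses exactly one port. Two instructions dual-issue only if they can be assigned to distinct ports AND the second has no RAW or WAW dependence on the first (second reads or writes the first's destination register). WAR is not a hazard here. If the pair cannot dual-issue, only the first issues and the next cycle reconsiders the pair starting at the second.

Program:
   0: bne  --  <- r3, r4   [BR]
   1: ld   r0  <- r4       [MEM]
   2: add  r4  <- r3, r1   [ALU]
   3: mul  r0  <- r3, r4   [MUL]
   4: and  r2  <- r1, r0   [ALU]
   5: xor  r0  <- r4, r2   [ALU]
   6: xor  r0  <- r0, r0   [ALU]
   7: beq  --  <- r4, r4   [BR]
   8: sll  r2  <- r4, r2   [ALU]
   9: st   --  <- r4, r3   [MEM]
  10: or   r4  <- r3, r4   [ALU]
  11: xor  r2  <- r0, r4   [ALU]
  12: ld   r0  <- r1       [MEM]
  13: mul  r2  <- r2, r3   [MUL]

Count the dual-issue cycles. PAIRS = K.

c0: i0 bne.BR  no-port BR/MEM
c1: i1/i2 ld.MEM/add.ALU  pair
c2: i3 mul.MUL  RAW r0
c3: i4 and.ALU  RAW r2
c4: i5 xor.ALU  RAW+WAW r0
c5: i6/i7 xor.ALU/beq.BR  pair
c6: i8/i9 sll.ALU/st.MEM  pair
c7: i10 or.ALU  RAW r4
c8: i11/i12 xor.ALU/ld.MEM  pair
c9: i13 mul.MUL  tail

PAIRS = 4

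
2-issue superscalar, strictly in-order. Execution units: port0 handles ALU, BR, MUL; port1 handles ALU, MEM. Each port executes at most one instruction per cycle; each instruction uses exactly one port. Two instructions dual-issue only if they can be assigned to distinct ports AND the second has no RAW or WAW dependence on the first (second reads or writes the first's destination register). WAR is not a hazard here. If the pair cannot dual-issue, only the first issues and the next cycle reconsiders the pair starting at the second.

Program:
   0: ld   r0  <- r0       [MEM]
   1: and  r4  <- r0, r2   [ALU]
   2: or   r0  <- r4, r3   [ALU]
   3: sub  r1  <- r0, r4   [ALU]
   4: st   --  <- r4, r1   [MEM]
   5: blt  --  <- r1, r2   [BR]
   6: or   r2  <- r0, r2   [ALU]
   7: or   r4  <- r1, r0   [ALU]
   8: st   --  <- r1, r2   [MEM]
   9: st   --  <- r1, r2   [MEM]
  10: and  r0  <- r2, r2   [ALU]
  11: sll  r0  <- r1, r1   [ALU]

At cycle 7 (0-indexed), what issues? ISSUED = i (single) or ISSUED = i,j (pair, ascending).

ISSUED = 9,10

#0 head=0: ld.MEM i0 RAW r0
#1 head=1: and.ALU i1 RAW r4
#2 head=2: or.ALU i2 RAW r0
#3 head=3: sub.ALU i3 RAW r1
#4 head=4: st.MEM;blt.BR i4/i5 dual
#5 head=6: or.ALU;or.ALU i6/i7 dual
#6 head=8: st.MEM i8 no-port MEM/MEM
#7 head=9: st.MEM;and.ALU i9/i10 dual
#8 head=11: sll.ALU i11 tail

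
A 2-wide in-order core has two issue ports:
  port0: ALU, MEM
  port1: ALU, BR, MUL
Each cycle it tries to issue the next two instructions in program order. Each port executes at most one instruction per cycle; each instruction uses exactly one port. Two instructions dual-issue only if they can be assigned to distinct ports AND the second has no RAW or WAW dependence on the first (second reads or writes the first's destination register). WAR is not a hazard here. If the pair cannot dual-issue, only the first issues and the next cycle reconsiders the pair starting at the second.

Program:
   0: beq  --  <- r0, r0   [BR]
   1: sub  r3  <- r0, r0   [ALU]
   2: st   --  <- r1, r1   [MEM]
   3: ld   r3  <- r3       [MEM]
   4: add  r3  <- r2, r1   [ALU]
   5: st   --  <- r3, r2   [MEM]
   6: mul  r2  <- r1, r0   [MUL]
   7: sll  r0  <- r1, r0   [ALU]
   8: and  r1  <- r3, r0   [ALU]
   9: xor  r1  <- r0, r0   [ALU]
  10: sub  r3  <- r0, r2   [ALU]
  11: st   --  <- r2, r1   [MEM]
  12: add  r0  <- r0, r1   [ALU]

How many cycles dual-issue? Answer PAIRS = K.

PAIRS = 4

0. beq;sub @i0+i1  | 2-wide
1. st @i2  | no-port MEM/MEM
2. ld @i3  | WAW r3
3. add @i4  | RAW r3
4. st;mul @i5+i6  | 2-wide
5. sll @i7  | RAW r0
6. and @i8  | WAW r1
7. xor;sub @i9+i10  | 2-wide
8. st;add @i11+i12  | 2-wide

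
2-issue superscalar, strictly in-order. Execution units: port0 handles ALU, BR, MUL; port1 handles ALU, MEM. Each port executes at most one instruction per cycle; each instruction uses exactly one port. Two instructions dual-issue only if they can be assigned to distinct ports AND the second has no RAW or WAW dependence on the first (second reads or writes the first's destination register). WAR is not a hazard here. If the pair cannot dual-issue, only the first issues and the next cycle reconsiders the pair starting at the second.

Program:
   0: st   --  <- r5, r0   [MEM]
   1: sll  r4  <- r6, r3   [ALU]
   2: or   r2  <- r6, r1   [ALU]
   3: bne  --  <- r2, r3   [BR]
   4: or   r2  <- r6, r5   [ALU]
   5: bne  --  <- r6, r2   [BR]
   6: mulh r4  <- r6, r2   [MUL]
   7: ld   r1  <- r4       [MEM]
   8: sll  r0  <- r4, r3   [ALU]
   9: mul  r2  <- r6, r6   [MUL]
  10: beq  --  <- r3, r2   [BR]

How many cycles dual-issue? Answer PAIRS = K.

0. st.MEM+sll.ALU @i0+i1  | pair
1. or.ALU @i2  | RAW r2
2. bne.BR+or.ALU @i3+i4  | pair
3. bne.BR @i5  | no-port BR/MUL
4. mulh.MUL @i6  | RAW r4
5. ld.MEM+sll.ALU @i7+i8  | pair
6. mul.MUL @i9  | no-port MUL/BR
7. beq.BR @i10  | tail

PAIRS = 3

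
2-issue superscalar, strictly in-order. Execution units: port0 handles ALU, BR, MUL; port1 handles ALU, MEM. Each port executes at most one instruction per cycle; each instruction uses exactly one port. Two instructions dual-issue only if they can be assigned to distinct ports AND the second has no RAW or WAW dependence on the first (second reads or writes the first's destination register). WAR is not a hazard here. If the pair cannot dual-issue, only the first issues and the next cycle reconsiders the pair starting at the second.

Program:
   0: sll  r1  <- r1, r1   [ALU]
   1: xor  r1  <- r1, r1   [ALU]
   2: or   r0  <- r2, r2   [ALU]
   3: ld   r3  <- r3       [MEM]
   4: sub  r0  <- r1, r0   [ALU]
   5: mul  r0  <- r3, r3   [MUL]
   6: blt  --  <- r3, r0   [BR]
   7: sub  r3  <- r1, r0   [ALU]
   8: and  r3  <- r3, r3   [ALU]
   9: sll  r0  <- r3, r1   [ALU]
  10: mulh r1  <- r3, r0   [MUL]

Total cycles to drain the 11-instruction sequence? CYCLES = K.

0. sll @i0  | RAW+WAW r1
1. xor or @i1,i2  | 2-wide
2. ld sub @i3,i4  | 2-wide
3. mul @i5  | no-port MUL/BR
4. blt sub @i6,i7  | 2-wide
5. and @i8  | RAW r3
6. sll @i9  | RAW r0
7. mulh @i10  | tail

CYCLES = 8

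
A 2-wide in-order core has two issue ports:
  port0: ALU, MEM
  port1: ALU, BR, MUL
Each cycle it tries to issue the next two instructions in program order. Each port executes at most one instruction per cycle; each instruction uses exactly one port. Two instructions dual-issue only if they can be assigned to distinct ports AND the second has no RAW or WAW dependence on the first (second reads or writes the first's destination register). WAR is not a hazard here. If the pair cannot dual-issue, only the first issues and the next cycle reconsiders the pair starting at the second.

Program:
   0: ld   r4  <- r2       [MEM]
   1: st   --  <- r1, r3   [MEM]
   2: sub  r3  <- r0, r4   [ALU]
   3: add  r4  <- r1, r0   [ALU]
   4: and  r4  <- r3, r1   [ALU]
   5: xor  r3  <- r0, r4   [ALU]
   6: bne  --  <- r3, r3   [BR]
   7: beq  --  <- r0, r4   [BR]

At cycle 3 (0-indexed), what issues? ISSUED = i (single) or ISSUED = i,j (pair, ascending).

ISSUED = 4

t=0 i0:ld.MEM ; no-port MEM/MEM
t=1 i1,i2:st.MEM+sub.ALU ; dual
t=2 i3:add.ALU ; WAW r4
t=3 i4:and.ALU ; RAW r4
t=4 i5:xor.ALU ; RAW r3
t=5 i6:bne.BR ; no-port BR/BR
t=6 i7:beq.BR ; tail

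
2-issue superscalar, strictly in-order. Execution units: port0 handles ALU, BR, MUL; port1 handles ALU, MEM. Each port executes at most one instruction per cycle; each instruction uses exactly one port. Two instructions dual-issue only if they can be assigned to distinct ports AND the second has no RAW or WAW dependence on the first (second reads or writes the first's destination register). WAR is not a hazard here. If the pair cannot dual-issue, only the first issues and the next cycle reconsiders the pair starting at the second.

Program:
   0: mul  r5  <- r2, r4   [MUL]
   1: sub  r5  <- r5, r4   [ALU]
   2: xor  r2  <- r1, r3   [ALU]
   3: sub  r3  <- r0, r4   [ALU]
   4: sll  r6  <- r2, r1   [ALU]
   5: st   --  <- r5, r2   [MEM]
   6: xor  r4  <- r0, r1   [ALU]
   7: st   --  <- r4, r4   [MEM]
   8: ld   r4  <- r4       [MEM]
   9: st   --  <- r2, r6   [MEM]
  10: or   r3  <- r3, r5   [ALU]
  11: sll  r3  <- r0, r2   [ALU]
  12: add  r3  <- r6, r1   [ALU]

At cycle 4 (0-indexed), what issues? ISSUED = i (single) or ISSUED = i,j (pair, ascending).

t=0 i0:mul ; RAW+WAW r5
t=1 i1,i2:sub+xor ; dual
t=2 i3,i4:sub+sll ; dual
t=3 i5,i6:st+xor ; dual
t=4 i7:st ; no-port MEM/MEM
t=5 i8:ld ; no-port MEM/MEM
t=6 i9,i10:st+or ; dual
t=7 i11:sll ; WAW r3
t=8 i12:add ; tail

ISSUED = 7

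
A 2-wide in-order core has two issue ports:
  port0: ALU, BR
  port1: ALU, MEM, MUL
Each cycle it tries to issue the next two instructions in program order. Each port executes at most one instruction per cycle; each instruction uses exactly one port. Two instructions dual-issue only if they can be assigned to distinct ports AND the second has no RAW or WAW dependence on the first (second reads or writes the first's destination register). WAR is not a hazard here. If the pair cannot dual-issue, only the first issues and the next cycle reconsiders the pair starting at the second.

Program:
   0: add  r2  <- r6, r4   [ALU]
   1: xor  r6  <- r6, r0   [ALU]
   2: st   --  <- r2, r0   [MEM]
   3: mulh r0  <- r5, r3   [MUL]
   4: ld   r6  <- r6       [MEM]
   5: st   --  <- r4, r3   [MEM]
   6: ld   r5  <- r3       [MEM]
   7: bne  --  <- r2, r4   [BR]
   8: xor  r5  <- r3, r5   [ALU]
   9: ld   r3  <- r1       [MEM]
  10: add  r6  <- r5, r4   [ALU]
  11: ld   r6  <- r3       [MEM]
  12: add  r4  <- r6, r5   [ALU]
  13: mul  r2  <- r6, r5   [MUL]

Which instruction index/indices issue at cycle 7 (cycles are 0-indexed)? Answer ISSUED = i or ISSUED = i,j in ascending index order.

t=0 i0,i1:add xor ; dual
t=1 i2:st ; no-port MEM/MUL
t=2 i3:mulh ; no-port MUL/MEM
t=3 i4:ld ; no-port MEM/MEM
t=4 i5:st ; no-port MEM/MEM
t=5 i6,i7:ld bne ; dual
t=6 i8,i9:xor ld ; dual
t=7 i10:add ; WAW r6
t=8 i11:ld ; RAW r6
t=9 i12,i13:add mul ; dual

ISSUED = 10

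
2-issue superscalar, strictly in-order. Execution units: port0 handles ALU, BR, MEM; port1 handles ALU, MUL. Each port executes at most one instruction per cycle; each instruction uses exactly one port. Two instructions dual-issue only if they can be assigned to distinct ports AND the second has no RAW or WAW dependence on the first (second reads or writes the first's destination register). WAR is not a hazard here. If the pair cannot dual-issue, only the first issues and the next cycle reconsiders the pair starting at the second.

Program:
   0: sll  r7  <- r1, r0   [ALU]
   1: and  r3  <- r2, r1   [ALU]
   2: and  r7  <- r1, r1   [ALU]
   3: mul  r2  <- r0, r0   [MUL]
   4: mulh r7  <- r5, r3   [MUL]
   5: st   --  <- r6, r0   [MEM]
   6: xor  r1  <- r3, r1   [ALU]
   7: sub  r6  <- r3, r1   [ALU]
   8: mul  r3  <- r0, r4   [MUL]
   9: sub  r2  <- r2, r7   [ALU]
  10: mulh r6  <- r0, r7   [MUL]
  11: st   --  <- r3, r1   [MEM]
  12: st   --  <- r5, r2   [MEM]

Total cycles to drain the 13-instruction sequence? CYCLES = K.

CYCLES = 8

c0: i0&i1 sll and  pair
c1: i2&i3 and mul  pair
c2: i4&i5 mulh st  pair
c3: i6 xor  RAW r1
c4: i7&i8 sub mul  pair
c5: i9&i10 sub mulh  pair
c6: i11 st  no-port MEM/MEM
c7: i12 st  tail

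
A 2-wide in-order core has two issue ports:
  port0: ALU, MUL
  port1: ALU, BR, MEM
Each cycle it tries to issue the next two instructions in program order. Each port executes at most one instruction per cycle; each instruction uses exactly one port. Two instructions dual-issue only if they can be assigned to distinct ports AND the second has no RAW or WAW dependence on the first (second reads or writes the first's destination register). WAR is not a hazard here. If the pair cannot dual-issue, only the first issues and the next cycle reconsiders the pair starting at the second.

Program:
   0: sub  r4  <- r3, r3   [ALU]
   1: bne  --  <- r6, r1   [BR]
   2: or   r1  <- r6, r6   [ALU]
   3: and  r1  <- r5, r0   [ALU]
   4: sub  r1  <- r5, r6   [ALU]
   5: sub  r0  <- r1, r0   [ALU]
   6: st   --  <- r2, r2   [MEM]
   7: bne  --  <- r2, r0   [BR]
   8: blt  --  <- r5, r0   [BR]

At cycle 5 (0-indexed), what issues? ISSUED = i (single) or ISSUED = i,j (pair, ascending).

[0] i0+i1  sub;bne  -- 2-wide
[1] i2  or  -- WAW r1
[2] i3  and  -- WAW r1
[3] i4  sub  -- RAW r1
[4] i5+i6  sub;st  -- 2-wide
[5] i7  bne  -- no-port BR/BR
[6] i8  blt  -- tail

ISSUED = 7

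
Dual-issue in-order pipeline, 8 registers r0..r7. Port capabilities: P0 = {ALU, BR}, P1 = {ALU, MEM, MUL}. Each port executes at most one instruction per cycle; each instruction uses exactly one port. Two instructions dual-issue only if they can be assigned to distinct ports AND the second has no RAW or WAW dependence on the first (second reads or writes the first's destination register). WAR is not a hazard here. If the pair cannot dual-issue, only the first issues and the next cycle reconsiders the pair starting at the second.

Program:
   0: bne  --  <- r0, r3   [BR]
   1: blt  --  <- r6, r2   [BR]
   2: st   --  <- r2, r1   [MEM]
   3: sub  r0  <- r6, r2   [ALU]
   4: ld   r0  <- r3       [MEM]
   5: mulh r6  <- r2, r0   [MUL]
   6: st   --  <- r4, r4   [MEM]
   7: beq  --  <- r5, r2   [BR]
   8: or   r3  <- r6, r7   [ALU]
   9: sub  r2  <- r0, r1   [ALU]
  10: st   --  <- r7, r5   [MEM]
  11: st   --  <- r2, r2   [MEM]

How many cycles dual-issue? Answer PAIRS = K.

PAIRS = 3

[0] i0  bne.BR  -- no-port BR/BR
[1] i1+i2  blt.BR+st.MEM  -- 2-wide
[2] i3  sub.ALU  -- WAW r0
[3] i4  ld.MEM  -- no-port MEM/MUL
[4] i5  mulh.MUL  -- no-port MUL/MEM
[5] i6+i7  st.MEM+beq.BR  -- 2-wide
[6] i8+i9  or.ALU+sub.ALU  -- 2-wide
[7] i10  st.MEM  -- no-port MEM/MEM
[8] i11  st.MEM  -- tail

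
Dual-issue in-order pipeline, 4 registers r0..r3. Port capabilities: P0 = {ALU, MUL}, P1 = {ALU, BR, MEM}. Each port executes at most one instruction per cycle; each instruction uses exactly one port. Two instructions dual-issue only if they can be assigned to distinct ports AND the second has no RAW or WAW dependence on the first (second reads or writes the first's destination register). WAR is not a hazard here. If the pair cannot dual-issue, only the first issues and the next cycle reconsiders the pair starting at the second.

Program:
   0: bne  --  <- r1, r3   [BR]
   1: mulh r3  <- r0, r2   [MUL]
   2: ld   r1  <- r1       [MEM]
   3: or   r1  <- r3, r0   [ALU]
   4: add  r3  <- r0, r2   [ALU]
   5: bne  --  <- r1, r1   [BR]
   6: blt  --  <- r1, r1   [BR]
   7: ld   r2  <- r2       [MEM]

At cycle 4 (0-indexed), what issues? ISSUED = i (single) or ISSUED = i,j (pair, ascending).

#0 head=0: bne+mulh i0&i1 2-wide
#1 head=2: ld i2 WAW r1
#2 head=3: or+add i3&i4 2-wide
#3 head=5: bne i5 no-port BR/BR
#4 head=6: blt i6 no-port BR/MEM
#5 head=7: ld i7 tail

ISSUED = 6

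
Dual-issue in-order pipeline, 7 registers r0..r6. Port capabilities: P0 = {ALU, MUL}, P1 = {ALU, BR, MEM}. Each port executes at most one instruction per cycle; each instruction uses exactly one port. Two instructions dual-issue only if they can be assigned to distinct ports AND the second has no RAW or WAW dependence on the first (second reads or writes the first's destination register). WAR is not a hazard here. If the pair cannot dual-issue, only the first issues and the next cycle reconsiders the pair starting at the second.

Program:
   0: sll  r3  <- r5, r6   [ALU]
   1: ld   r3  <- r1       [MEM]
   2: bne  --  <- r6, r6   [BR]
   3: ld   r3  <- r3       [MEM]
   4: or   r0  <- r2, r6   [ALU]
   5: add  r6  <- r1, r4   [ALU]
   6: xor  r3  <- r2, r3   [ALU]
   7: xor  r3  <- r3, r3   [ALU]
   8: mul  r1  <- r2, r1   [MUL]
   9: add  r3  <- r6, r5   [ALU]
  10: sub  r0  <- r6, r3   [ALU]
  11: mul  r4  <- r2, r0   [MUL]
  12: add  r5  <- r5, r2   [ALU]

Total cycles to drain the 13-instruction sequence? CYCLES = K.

c0: i0 sll  WAW r3
c1: i1 ld  no-port MEM/BR
c2: i2 bne  no-port BR/MEM
c3: i3&i4 ld+or  dual
c4: i5&i6 add+xor  dual
c5: i7&i8 xor+mul  dual
c6: i9 add  RAW r3
c7: i10 sub  RAW r0
c8: i11&i12 mul+add  dual

CYCLES = 9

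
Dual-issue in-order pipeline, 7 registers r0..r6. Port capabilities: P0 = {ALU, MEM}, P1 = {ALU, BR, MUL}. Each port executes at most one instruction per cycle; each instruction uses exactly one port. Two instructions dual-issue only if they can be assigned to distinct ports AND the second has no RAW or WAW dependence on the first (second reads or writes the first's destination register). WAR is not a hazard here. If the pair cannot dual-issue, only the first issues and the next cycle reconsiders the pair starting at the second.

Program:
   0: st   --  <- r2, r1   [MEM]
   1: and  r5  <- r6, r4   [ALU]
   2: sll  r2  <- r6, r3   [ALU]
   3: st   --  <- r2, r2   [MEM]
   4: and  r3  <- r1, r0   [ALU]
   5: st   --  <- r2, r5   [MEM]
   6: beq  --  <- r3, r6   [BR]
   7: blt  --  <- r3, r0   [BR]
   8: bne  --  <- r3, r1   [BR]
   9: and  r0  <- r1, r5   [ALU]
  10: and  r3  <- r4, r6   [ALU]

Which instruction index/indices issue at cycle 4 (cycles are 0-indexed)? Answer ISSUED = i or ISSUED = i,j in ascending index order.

ISSUED = 7

0. st.MEM;and.ALU @i0,i1  | 2-wide
1. sll.ALU @i2  | RAW r2
2. st.MEM;and.ALU @i3,i4  | 2-wide
3. st.MEM;beq.BR @i5,i6  | 2-wide
4. blt.BR @i7  | no-port BR/BR
5. bne.BR;and.ALU @i8,i9  | 2-wide
6. and.ALU @i10  | tail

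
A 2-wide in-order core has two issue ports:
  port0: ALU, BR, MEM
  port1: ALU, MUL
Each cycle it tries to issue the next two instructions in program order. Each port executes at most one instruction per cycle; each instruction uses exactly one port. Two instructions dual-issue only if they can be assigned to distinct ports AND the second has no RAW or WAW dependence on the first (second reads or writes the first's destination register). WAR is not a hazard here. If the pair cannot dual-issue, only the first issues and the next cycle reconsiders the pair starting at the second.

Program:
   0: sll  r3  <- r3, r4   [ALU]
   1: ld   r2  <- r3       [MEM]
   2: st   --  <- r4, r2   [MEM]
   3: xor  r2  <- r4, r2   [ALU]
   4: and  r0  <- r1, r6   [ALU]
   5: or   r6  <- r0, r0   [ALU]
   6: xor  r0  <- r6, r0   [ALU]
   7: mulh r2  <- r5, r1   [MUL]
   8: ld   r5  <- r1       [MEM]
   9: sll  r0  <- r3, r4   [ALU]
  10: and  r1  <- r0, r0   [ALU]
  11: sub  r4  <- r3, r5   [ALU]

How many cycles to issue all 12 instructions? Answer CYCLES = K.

CYCLES = 8

c0: i0 sll.ALU  RAW r3
c1: i1 ld.MEM  no-port MEM/MEM
c2: i2,i3 st.MEM+xor.ALU  dual
c3: i4 and.ALU  RAW r0
c4: i5 or.ALU  RAW r6
c5: i6,i7 xor.ALU+mulh.MUL  dual
c6: i8,i9 ld.MEM+sll.ALU  dual
c7: i10,i11 and.ALU+sub.ALU  dual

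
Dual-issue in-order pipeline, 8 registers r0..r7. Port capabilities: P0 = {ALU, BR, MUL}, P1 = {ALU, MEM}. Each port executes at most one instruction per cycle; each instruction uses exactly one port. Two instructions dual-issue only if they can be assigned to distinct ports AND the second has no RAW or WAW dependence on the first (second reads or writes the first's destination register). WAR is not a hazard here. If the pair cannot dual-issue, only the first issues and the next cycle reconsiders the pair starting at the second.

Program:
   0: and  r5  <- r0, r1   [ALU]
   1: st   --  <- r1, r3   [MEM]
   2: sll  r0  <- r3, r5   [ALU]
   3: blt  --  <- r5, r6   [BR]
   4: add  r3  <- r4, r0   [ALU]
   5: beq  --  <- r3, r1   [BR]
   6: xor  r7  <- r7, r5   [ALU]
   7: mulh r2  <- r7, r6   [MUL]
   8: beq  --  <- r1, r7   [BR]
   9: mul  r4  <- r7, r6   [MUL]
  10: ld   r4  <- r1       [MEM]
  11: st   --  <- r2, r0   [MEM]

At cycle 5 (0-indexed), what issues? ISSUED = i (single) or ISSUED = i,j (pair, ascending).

ISSUED = 8

#0 head=0: and;st i0/i1 pair
#1 head=2: sll;blt i2/i3 pair
#2 head=4: add i4 RAW r3
#3 head=5: beq;xor i5/i6 pair
#4 head=7: mulh i7 no-port MUL/BR
#5 head=8: beq i8 no-port BR/MUL
#6 head=9: mul i9 WAW r4
#7 head=10: ld i10 no-port MEM/MEM
#8 head=11: st i11 tail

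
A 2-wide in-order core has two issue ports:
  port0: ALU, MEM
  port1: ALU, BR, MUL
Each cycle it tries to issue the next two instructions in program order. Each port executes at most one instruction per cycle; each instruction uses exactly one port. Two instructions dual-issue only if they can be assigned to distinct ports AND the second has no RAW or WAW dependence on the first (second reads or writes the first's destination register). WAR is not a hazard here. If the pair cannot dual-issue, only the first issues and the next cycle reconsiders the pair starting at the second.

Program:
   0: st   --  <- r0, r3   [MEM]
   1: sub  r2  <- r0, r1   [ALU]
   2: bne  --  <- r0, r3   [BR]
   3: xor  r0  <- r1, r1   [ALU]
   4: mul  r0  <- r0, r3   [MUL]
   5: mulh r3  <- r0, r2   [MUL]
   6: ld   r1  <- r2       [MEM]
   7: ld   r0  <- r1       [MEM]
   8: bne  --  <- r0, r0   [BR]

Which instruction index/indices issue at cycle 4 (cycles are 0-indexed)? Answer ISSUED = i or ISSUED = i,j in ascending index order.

t=0 i0+i1:st.MEM+sub.ALU ; 2-wide
t=1 i2+i3:bne.BR+xor.ALU ; 2-wide
t=2 i4:mul.MUL ; no-port MUL/MUL
t=3 i5+i6:mulh.MUL+ld.MEM ; 2-wide
t=4 i7:ld.MEM ; RAW r0
t=5 i8:bne.BR ; tail

ISSUED = 7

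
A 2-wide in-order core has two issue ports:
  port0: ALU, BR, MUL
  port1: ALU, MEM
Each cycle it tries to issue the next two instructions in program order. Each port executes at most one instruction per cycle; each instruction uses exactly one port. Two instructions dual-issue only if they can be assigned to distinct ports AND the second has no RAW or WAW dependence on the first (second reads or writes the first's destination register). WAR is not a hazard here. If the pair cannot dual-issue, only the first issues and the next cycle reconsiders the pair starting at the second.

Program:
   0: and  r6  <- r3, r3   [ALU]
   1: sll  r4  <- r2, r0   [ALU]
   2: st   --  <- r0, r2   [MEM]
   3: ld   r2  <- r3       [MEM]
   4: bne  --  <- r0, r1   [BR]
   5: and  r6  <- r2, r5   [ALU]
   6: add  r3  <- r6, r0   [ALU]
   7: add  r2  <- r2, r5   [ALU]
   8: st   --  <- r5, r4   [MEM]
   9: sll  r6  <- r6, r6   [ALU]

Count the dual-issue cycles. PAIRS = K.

PAIRS = 4

0. and;sll @i0&i1  | pair
1. st @i2  | no-port MEM/MEM
2. ld;bne @i3&i4  | pair
3. and @i5  | RAW r6
4. add;add @i6&i7  | pair
5. st;sll @i8&i9  | pair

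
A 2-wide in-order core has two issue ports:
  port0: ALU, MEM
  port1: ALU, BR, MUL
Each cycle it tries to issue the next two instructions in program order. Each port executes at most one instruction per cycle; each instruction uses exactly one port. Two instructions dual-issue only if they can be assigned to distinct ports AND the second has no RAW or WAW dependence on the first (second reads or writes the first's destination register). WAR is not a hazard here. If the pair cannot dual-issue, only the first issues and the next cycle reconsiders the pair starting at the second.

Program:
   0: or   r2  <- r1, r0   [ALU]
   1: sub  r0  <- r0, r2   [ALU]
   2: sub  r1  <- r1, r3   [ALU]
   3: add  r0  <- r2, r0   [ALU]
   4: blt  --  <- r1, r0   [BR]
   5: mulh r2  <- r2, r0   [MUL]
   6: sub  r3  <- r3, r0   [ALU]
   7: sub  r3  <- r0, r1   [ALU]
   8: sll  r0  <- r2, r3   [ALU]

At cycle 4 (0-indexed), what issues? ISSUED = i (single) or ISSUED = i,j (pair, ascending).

#0 head=0: or.ALU i0 RAW r2
#1 head=1: sub.ALU;sub.ALU i1,i2 dual
#2 head=3: add.ALU i3 RAW r0
#3 head=4: blt.BR i4 no-port BR/MUL
#4 head=5: mulh.MUL;sub.ALU i5,i6 dual
#5 head=7: sub.ALU i7 RAW r3
#6 head=8: sll.ALU i8 tail

ISSUED = 5,6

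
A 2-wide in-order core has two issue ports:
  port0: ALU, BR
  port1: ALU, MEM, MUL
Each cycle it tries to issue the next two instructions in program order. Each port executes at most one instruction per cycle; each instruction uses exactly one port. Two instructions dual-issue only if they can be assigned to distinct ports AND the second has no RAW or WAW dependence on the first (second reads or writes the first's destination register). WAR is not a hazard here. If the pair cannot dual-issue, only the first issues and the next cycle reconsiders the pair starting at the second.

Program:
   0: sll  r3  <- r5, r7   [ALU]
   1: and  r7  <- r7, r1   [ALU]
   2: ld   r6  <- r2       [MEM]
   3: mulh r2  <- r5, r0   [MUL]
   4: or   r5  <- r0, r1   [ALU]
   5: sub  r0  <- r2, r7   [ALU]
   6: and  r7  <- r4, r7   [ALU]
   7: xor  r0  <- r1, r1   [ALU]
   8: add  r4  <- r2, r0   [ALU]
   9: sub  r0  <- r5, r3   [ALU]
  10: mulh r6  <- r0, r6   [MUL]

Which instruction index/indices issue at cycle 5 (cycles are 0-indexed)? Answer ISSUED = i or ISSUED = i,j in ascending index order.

0. sll/and @i0,i1  | pair
1. ld @i2  | no-port MEM/MUL
2. mulh/or @i3,i4  | pair
3. sub/and @i5,i6  | pair
4. xor @i7  | RAW r0
5. add/sub @i8,i9  | pair
6. mulh @i10  | tail

ISSUED = 8,9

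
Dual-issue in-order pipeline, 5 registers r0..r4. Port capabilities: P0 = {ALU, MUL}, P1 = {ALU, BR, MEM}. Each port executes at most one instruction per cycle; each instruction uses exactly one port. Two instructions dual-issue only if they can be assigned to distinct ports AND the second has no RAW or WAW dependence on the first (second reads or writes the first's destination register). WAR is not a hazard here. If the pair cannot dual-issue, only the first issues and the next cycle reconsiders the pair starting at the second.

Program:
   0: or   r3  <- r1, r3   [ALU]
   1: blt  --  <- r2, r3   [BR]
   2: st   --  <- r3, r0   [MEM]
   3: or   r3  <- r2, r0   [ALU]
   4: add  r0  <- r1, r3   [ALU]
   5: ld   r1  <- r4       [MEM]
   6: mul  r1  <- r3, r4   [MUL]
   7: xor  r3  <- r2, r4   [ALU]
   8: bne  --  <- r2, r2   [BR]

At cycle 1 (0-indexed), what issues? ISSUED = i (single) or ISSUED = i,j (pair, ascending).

t=0 i0:or.ALU ; RAW r3
t=1 i1:blt.BR ; no-port BR/MEM
t=2 i2,i3:st.MEM+or.ALU ; pair
t=3 i4,i5:add.ALU+ld.MEM ; pair
t=4 i6,i7:mul.MUL+xor.ALU ; pair
t=5 i8:bne.BR ; tail

ISSUED = 1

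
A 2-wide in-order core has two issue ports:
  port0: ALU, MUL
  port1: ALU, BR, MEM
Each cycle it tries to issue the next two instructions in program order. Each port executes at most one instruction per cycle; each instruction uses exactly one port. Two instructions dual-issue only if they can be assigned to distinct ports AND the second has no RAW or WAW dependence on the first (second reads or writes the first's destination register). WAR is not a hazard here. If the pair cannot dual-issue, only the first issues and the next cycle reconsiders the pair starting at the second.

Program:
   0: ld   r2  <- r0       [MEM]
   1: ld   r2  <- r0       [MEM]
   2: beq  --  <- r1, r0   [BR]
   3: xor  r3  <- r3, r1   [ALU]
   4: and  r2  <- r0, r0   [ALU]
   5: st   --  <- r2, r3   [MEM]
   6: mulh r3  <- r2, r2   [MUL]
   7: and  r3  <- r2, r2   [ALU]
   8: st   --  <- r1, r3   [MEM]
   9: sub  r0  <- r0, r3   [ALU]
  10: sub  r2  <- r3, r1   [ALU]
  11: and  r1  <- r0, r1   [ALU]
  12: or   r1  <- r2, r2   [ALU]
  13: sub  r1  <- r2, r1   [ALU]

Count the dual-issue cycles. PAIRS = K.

[0] i0  ld  -- no-port MEM/MEM
[1] i1  ld  -- no-port MEM/BR
[2] i2&i3  beq/xor  -- dual
[3] i4  and  -- RAW r2
[4] i5&i6  st/mulh  -- dual
[5] i7  and  -- RAW r3
[6] i8&i9  st/sub  -- dual
[7] i10&i11  sub/and  -- dual
[8] i12  or  -- RAW+WAW r1
[9] i13  sub  -- tail

PAIRS = 4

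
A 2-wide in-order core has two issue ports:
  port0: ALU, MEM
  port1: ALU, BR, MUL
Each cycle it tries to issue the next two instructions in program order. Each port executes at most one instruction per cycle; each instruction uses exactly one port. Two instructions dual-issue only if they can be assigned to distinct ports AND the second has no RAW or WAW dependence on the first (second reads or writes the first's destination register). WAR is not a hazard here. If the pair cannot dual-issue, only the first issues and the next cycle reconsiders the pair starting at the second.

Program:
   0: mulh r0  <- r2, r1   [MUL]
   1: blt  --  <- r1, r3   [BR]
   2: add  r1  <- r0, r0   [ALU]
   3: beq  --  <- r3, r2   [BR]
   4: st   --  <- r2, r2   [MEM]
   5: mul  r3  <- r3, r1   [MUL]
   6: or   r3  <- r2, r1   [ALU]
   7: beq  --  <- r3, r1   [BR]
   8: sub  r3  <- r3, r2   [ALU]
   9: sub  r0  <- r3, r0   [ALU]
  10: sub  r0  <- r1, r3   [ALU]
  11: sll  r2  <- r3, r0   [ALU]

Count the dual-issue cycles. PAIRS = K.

PAIRS = 3

0. mulh.MUL @i0  | no-port MUL/BR
1. blt.BR+add.ALU @i1/i2  | 2-wide
2. beq.BR+st.MEM @i3/i4  | 2-wide
3. mul.MUL @i5  | WAW r3
4. or.ALU @i6  | RAW r3
5. beq.BR+sub.ALU @i7/i8  | 2-wide
6. sub.ALU @i9  | WAW r0
7. sub.ALU @i10  | RAW r0
8. sll.ALU @i11  | tail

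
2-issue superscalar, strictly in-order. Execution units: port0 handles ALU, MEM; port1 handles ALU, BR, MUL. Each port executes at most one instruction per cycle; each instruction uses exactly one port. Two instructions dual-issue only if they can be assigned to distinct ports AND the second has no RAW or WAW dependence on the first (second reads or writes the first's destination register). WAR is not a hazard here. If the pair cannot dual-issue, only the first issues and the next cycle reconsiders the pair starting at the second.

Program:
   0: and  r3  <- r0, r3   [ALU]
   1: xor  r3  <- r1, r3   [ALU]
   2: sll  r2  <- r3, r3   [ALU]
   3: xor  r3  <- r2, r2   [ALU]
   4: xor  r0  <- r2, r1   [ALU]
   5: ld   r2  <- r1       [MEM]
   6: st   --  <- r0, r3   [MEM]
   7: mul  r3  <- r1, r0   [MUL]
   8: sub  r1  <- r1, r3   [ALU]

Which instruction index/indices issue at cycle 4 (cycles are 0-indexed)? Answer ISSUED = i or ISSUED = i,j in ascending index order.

ISSUED = 5

0. and.ALU @i0  | RAW+WAW r3
1. xor.ALU @i1  | RAW r3
2. sll.ALU @i2  | RAW r2
3. xor.ALU;xor.ALU @i3/i4  | 2-wide
4. ld.MEM @i5  | no-port MEM/MEM
5. st.MEM;mul.MUL @i6/i7  | 2-wide
6. sub.ALU @i8  | tail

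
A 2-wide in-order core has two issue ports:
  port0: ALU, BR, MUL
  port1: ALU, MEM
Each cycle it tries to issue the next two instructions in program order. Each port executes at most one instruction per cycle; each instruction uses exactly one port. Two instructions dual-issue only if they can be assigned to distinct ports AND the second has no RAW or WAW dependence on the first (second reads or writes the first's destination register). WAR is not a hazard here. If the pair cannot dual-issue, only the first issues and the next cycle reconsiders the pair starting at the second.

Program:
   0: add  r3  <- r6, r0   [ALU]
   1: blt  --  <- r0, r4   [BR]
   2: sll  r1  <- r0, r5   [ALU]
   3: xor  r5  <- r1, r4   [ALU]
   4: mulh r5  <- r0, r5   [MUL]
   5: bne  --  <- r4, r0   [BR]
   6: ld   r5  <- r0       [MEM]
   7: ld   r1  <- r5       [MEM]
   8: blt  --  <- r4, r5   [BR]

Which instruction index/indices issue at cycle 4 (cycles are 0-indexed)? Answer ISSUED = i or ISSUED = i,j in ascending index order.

ISSUED = 5,6

#0 head=0: add.ALU blt.BR i0&i1 2-wide
#1 head=2: sll.ALU i2 RAW r1
#2 head=3: xor.ALU i3 RAW+WAW r5
#3 head=4: mulh.MUL i4 no-port MUL/BR
#4 head=5: bne.BR ld.MEM i5&i6 2-wide
#5 head=7: ld.MEM blt.BR i7&i8 2-wide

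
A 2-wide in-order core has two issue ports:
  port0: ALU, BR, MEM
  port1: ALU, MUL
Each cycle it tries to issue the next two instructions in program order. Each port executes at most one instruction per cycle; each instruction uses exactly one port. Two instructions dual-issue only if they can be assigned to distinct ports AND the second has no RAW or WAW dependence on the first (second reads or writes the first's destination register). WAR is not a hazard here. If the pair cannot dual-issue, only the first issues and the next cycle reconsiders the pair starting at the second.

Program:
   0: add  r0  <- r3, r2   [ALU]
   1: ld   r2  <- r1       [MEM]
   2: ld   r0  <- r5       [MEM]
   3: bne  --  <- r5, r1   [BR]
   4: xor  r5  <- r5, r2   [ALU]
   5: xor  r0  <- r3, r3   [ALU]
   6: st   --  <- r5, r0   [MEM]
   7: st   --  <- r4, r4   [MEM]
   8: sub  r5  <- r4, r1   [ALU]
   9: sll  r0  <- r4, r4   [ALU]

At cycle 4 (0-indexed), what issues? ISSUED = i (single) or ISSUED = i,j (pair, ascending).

#0 head=0: add ld i0,i1 pair
#1 head=2: ld i2 no-port MEM/BR
#2 head=3: bne xor i3,i4 pair
#3 head=5: xor i5 RAW r0
#4 head=6: st i6 no-port MEM/MEM
#5 head=7: st sub i7,i8 pair
#6 head=9: sll i9 tail

ISSUED = 6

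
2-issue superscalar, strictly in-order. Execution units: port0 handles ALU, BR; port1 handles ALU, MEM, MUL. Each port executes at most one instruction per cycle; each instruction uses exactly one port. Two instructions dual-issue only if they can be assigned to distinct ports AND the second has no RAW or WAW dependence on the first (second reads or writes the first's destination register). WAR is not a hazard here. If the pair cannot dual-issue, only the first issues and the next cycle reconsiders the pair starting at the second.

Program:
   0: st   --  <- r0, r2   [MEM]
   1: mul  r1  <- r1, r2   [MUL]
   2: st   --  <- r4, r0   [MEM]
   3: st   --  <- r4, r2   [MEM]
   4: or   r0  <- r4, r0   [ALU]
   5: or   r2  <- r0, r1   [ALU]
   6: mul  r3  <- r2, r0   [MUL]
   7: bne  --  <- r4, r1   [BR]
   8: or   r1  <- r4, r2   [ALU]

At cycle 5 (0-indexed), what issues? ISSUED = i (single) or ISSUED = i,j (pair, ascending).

t=0 i0:st ; no-port MEM/MUL
t=1 i1:mul ; no-port MUL/MEM
t=2 i2:st ; no-port MEM/MEM
t=3 i3/i4:st;or ; 2-wide
t=4 i5:or ; RAW r2
t=5 i6/i7:mul;bne ; 2-wide
t=6 i8:or ; tail

ISSUED = 6,7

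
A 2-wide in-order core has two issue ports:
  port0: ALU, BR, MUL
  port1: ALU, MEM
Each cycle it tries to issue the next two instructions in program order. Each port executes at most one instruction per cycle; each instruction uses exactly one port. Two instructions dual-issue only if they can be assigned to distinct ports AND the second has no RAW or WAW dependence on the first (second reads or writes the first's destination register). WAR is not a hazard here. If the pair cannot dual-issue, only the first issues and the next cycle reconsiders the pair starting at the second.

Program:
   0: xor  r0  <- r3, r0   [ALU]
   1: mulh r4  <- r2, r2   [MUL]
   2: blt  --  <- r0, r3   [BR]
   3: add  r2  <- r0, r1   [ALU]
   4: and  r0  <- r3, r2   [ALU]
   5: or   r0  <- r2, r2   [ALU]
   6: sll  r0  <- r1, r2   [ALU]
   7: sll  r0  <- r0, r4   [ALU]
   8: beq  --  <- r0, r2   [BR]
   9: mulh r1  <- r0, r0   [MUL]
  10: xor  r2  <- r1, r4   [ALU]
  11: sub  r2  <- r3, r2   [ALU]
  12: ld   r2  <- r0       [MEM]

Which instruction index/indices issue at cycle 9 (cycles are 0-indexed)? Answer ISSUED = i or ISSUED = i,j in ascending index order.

ISSUED = 11

t=0 i0+i1:xor+mulh ; pair
t=1 i2+i3:blt+add ; pair
t=2 i4:and ; WAW r0
t=3 i5:or ; WAW r0
t=4 i6:sll ; RAW+WAW r0
t=5 i7:sll ; RAW r0
t=6 i8:beq ; no-port BR/MUL
t=7 i9:mulh ; RAW r1
t=8 i10:xor ; RAW+WAW r2
t=9 i11:sub ; WAW r2
t=10 i12:ld ; tail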